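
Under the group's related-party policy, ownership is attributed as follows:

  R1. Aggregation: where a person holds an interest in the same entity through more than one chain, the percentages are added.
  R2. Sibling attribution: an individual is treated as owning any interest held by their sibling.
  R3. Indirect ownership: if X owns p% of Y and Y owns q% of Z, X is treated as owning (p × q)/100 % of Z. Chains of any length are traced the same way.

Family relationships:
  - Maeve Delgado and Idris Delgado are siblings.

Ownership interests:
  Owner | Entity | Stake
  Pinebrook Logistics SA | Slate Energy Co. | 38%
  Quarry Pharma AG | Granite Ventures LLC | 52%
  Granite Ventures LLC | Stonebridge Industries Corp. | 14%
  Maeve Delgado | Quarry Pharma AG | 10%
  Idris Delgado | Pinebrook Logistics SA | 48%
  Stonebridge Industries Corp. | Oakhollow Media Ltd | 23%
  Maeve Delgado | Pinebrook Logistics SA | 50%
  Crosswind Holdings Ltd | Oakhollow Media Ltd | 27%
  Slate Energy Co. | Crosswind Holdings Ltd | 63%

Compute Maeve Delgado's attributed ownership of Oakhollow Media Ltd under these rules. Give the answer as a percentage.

6.501964%

By sibling attribution (R2), Maeve Delgado is treated as also owning Idris Delgado's interest in Pinebrook Logistics SA, giving 50% + 48% = 98%.
Chain via Pinebrook Logistics SA → Slate Energy Co. → Crosswind Holdings Ltd (R3): 98% × 38% × 63% × 27% = 6.334524% of Oakhollow Media Ltd.
Chain via Quarry Pharma AG → Granite Ventures LLC → Stonebridge Industries Corp. (R3): 10% × 52% × 14% × 23% = 0.16744% of Oakhollow Media Ltd.
Aggregating (R1): 6.334524% + 0.16744% = 6.501964%.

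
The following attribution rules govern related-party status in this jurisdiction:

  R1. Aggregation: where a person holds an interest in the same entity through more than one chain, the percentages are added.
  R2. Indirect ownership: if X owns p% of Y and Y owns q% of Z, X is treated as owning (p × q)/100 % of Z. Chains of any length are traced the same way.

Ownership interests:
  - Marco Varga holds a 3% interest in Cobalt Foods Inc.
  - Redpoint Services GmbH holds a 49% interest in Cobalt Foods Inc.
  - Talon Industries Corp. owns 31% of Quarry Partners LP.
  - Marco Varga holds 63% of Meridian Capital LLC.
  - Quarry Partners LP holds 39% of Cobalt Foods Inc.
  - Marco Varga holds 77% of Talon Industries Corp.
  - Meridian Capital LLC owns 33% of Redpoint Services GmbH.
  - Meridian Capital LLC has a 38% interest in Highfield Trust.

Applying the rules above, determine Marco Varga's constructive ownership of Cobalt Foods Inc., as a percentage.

22.4964%

Chain via Talon Industries Corp. → Quarry Partners LP (R2): 77% × 31% × 39% = 9.3093% of Cobalt Foods Inc.
Chain via Meridian Capital LLC → Redpoint Services GmbH (R2): 63% × 33% × 49% = 10.1871% of Cobalt Foods Inc.
Direct interest in Cobalt Foods Inc: 3%.
Aggregating (R1): 9.3093% + 10.1871% + 3% = 22.4964%.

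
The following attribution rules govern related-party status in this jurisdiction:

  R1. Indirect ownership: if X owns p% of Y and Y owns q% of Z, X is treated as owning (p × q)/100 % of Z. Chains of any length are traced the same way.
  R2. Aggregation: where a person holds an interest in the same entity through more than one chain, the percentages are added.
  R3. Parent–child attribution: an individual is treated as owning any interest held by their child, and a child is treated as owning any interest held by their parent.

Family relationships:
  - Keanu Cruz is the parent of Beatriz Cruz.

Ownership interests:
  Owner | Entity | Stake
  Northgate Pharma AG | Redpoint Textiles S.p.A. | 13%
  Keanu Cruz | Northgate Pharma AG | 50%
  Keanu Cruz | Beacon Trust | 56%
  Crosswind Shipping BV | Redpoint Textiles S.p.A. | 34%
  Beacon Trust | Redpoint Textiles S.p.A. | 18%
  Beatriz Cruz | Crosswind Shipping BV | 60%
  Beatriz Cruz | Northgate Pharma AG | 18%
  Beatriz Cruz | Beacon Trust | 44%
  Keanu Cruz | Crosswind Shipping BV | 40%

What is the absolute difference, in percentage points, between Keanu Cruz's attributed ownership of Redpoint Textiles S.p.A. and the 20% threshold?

40.84

By parent–child attribution (R3), Keanu Cruz is treated as also owning Beatriz Cruz's interest in Crosswind Shipping BV, giving 40% + 60% = 100%.
By parent–child attribution (R3), Keanu Cruz is treated as also owning Beatriz Cruz's interest in Northgate Pharma AG, giving 50% + 18% = 68%.
By parent–child attribution (R3), Keanu Cruz is treated as also owning Beatriz Cruz's interest in Beacon Trust, giving 56% + 44% = 100%.
Chain via Crosswind Shipping BV (R1): 100% × 34% = 34% of Redpoint Textiles S.p.A.
Chain via Northgate Pharma AG (R1): 68% × 13% = 8.84% of Redpoint Textiles S.p.A.
Chain via Beacon Trust (R1): 100% × 18% = 18% of Redpoint Textiles S.p.A.
Aggregating (R2): 34% + 8.84% + 18% = 60.84%.
60.84% exceeds the 20% threshold by 40.84 percentage points.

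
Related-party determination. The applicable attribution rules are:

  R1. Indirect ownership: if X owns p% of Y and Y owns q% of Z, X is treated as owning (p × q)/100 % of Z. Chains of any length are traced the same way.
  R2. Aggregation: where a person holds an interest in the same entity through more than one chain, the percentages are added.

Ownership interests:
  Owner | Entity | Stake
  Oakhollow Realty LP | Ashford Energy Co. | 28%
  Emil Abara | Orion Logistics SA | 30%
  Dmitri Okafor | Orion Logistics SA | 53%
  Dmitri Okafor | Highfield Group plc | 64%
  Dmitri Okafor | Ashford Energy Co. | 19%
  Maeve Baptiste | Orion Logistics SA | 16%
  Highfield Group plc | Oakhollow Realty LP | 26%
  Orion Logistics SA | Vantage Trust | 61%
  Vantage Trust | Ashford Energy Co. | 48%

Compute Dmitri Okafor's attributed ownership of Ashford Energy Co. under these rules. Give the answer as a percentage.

39.1776%

Chain via Orion Logistics SA → Vantage Trust (R1): 53% × 61% × 48% = 15.5184% of Ashford Energy Co.
Chain via Highfield Group plc → Oakhollow Realty LP (R1): 64% × 26% × 28% = 4.6592% of Ashford Energy Co.
Direct interest in Ashford Energy Co: 19%.
Aggregating (R2): 15.5184% + 4.6592% + 19% = 39.1776%.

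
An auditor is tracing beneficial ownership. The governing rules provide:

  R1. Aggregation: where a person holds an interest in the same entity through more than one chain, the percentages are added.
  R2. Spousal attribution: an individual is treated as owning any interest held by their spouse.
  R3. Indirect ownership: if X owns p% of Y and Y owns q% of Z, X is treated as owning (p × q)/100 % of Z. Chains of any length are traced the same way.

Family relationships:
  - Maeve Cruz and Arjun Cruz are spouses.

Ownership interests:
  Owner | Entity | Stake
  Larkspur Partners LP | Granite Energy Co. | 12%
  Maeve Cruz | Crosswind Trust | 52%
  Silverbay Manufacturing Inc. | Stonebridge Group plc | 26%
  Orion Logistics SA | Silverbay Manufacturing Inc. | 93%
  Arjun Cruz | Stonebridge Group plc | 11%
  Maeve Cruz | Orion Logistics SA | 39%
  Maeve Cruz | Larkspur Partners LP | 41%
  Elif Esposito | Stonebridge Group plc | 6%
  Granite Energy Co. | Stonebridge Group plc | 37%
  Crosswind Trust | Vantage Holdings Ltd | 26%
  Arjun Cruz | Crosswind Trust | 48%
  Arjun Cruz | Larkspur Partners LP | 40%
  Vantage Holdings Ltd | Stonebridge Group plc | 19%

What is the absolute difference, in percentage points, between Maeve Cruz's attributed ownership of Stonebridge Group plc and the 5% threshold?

By spousal attribution (R2), Maeve Cruz is treated as also owning Arjun Cruz's interest in Larkspur Partners LP, giving 41% + 40% = 81%.
By spousal attribution (R2), Maeve Cruz is treated as also owning Arjun Cruz's interest in Crosswind Trust, giving 52% + 48% = 100%.
By spousal attribution (R2), Maeve Cruz is treated as owning Arjun Cruz's 11% interest in Stonebridge Group plc.
Chain via Larkspur Partners LP → Granite Energy Co. (R3): 81% × 12% × 37% = 3.5964% of Stonebridge Group plc.
Chain via Orion Logistics SA → Silverbay Manufacturing Inc. (R3): 39% × 93% × 26% = 9.4302% of Stonebridge Group plc.
Chain via Crosswind Trust → Vantage Holdings Ltd (R3): 100% × 26% × 19% = 4.94% of Stonebridge Group plc.
Direct interest in Stonebridge Group plc: 11%.
Aggregating (R1): 3.5964% + 9.4302% + 4.94% + 11% = 28.9666%.
28.9666% exceeds the 5% threshold by 23.9666 percentage points.

23.9666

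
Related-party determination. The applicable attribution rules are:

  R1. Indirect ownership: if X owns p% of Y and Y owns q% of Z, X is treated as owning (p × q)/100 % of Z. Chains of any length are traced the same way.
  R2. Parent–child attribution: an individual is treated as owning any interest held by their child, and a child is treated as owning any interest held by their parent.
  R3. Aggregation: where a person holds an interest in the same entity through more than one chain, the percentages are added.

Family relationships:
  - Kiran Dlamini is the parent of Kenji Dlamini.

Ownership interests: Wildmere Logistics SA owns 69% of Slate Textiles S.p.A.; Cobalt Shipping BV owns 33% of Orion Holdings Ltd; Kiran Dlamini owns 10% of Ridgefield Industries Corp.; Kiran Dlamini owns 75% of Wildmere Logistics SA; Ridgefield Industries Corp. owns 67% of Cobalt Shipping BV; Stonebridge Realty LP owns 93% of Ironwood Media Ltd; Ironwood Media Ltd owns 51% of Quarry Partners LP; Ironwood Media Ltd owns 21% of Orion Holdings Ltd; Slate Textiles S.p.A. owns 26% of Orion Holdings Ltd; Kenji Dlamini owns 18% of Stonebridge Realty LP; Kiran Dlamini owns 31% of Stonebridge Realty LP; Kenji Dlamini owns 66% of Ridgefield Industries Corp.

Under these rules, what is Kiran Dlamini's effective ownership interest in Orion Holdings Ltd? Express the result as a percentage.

39.8283%

By parent–child attribution (R2), Kiran Dlamini is treated as also owning Kenji Dlamini's interest in Stonebridge Realty LP, giving 31% + 18% = 49%.
By parent–child attribution (R2), Kiran Dlamini is treated as also owning Kenji Dlamini's interest in Ridgefield Industries Corp, giving 10% + 66% = 76%.
Chain via Wildmere Logistics SA → Slate Textiles S.p.A. (R1): 75% × 69% × 26% = 13.455% of Orion Holdings Ltd.
Chain via Stonebridge Realty LP → Ironwood Media Ltd (R1): 49% × 93% × 21% = 9.5697% of Orion Holdings Ltd.
Chain via Ridgefield Industries Corp. → Cobalt Shipping BV (R1): 76% × 67% × 33% = 16.8036% of Orion Holdings Ltd.
Aggregating (R3): 13.455% + 9.5697% + 16.8036% = 39.8283%.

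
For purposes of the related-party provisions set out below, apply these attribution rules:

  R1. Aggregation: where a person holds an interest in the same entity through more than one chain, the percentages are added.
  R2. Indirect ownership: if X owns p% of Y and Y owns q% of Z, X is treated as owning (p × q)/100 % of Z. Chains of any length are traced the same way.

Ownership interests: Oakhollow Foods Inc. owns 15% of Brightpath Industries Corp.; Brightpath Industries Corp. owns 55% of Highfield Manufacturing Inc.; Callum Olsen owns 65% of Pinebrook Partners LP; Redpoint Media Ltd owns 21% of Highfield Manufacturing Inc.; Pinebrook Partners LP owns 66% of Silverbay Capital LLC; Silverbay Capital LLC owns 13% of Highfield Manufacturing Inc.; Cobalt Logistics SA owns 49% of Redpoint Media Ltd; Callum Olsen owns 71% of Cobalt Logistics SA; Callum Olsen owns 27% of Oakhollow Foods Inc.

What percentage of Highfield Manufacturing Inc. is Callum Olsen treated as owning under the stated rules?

15.1104%

Chain via Cobalt Logistics SA → Redpoint Media Ltd (R2): 71% × 49% × 21% = 7.3059% of Highfield Manufacturing Inc.
Chain via Pinebrook Partners LP → Silverbay Capital LLC (R2): 65% × 66% × 13% = 5.577% of Highfield Manufacturing Inc.
Chain via Oakhollow Foods Inc. → Brightpath Industries Corp. (R2): 27% × 15% × 55% = 2.2275% of Highfield Manufacturing Inc.
Aggregating (R1): 7.3059% + 5.577% + 2.2275% = 15.1104%.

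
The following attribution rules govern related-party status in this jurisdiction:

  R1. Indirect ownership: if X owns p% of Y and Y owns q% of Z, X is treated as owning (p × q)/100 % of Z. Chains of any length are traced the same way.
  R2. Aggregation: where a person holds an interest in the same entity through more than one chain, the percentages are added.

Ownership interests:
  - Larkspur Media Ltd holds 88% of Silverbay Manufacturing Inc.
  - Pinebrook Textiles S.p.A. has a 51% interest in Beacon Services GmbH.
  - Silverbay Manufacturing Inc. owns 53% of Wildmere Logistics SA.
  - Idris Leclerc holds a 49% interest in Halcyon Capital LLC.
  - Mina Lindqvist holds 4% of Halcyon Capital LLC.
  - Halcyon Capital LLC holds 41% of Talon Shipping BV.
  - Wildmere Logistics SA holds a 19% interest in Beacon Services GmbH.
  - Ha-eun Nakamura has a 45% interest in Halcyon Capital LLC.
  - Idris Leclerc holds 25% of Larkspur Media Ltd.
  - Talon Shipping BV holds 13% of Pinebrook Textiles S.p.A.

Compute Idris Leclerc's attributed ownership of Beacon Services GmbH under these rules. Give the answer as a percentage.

Chain via Halcyon Capital LLC → Talon Shipping BV → Pinebrook Textiles S.p.A. (R1): 49% × 41% × 13% × 51% = 1.331967% of Beacon Services GmbH.
Chain via Larkspur Media Ltd → Silverbay Manufacturing Inc. → Wildmere Logistics SA (R1): 25% × 88% × 53% × 19% = 2.2154% of Beacon Services GmbH.
Aggregating (R2): 1.331967% + 2.2154% = 3.547367%.

3.547367%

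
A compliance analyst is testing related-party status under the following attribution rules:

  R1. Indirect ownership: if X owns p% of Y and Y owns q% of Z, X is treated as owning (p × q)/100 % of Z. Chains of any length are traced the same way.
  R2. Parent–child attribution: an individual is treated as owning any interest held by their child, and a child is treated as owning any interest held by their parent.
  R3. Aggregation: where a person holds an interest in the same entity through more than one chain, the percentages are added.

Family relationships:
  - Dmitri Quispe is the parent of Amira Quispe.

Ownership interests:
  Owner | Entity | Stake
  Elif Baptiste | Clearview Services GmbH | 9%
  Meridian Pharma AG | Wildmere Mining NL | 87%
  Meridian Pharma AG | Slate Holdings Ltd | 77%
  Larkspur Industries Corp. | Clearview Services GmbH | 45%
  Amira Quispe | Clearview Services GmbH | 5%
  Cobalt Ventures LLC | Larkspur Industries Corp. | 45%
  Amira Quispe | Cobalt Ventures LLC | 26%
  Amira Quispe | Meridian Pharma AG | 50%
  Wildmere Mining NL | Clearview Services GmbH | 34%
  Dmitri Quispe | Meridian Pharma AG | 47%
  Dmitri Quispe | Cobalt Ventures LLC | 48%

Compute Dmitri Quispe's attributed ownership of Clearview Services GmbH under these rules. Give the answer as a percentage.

By parent–child attribution (R2), Dmitri Quispe is treated as also owning Amira Quispe's interest in Cobalt Ventures LLC, giving 48% + 26% = 74%.
By parent–child attribution (R2), Dmitri Quispe is treated as also owning Amira Quispe's interest in Meridian Pharma AG, giving 47% + 50% = 97%.
By parent–child attribution (R2), Dmitri Quispe is treated as owning Amira Quispe's 5% interest in Clearview Services GmbH.
Chain via Cobalt Ventures LLC → Larkspur Industries Corp. (R1): 74% × 45% × 45% = 14.985% of Clearview Services GmbH.
Chain via Meridian Pharma AG → Wildmere Mining NL (R1): 97% × 87% × 34% = 28.6926% of Clearview Services GmbH.
Direct interest in Clearview Services GmbH: 5%.
Aggregating (R3): 14.985% + 28.6926% + 5% = 48.6776%.

48.6776%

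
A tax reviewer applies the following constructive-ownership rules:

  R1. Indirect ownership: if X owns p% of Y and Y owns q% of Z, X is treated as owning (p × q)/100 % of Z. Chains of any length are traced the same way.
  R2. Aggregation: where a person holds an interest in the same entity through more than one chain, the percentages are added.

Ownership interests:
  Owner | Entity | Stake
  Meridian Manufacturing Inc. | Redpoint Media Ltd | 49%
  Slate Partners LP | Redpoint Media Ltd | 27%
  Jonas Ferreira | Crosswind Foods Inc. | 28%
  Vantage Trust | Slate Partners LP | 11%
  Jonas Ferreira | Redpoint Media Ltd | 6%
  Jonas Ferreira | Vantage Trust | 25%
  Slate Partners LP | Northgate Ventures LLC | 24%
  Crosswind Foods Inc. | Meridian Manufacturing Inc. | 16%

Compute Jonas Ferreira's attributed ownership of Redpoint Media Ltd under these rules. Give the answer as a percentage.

8.9377%

Chain via Crosswind Foods Inc. → Meridian Manufacturing Inc. (R1): 28% × 16% × 49% = 2.1952% of Redpoint Media Ltd.
Chain via Vantage Trust → Slate Partners LP (R1): 25% × 11% × 27% = 0.7425% of Redpoint Media Ltd.
Direct interest in Redpoint Media Ltd: 6%.
Aggregating (R2): 2.1952% + 0.7425% + 6% = 8.9377%.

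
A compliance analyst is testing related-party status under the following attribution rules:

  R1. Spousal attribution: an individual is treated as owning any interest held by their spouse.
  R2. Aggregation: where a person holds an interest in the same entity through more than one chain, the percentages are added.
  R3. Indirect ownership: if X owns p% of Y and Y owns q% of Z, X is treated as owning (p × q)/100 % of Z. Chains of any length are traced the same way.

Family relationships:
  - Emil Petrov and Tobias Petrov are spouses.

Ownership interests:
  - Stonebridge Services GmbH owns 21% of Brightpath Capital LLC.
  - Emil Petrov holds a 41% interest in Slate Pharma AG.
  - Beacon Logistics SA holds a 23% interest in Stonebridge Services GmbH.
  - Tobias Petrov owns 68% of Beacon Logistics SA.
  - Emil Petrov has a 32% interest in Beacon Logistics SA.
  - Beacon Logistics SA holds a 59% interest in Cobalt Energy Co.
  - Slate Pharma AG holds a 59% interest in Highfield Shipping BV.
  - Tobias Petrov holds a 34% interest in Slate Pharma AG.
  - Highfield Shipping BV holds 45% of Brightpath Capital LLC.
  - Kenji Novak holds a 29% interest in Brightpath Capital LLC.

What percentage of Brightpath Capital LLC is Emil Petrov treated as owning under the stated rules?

24.7425%

By spousal attribution (R1), Emil Petrov is treated as also owning Tobias Petrov's interest in Beacon Logistics SA, giving 32% + 68% = 100%.
By spousal attribution (R1), Emil Petrov is treated as also owning Tobias Petrov's interest in Slate Pharma AG, giving 41% + 34% = 75%.
Chain via Beacon Logistics SA → Stonebridge Services GmbH (R3): 100% × 23% × 21% = 4.83% of Brightpath Capital LLC.
Chain via Slate Pharma AG → Highfield Shipping BV (R3): 75% × 59% × 45% = 19.9125% of Brightpath Capital LLC.
Aggregating (R2): 4.83% + 19.9125% = 24.7425%.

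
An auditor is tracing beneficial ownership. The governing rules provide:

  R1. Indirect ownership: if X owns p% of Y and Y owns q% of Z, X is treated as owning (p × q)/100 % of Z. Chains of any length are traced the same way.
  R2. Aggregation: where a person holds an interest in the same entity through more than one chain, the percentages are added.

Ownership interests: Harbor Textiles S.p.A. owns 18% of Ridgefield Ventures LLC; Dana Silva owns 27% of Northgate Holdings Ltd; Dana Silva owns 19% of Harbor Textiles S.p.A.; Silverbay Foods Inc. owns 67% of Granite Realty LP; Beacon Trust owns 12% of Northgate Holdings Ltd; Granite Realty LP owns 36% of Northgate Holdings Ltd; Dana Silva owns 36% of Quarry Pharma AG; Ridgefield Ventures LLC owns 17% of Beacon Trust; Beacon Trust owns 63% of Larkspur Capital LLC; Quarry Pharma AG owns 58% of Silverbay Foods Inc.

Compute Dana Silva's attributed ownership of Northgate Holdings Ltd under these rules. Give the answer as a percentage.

Chain via Harbor Textiles S.p.A. → Ridgefield Ventures LLC → Beacon Trust (R1): 19% × 18% × 17% × 12% = 0.069768% of Northgate Holdings Ltd.
Chain via Quarry Pharma AG → Silverbay Foods Inc. → Granite Realty LP (R1): 36% × 58% × 67% × 36% = 5.036256% of Northgate Holdings Ltd.
Direct interest in Northgate Holdings Ltd: 27%.
Aggregating (R2): 0.069768% + 5.036256% + 27% = 32.106024%.

32.106024%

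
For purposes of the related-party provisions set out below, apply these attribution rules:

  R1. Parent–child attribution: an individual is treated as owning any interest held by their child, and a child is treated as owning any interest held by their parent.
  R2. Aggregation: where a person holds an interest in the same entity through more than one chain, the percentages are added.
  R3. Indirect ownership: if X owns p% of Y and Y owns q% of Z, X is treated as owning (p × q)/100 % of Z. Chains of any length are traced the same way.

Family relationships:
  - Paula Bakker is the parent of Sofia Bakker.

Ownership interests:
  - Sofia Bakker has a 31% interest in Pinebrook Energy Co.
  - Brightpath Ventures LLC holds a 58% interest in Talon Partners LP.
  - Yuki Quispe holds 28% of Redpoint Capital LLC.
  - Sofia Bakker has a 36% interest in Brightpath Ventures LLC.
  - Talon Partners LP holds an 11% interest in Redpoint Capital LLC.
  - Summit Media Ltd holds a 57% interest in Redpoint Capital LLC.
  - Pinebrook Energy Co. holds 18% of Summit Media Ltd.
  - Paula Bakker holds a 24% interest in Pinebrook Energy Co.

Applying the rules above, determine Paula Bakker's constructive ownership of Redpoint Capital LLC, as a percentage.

7.9398%

By parent–child attribution (R1), Paula Bakker is treated as also owning Sofia Bakker's interest in Pinebrook Energy Co, giving 24% + 31% = 55%.
By parent–child attribution (R1), Paula Bakker is treated as owning Sofia Bakker's 36% interest in Brightpath Ventures LLC.
Chain via Pinebrook Energy Co. → Summit Media Ltd (R3): 55% × 18% × 57% = 5.643% of Redpoint Capital LLC.
Chain via Brightpath Ventures LLC → Talon Partners LP (R3): 36% × 58% × 11% = 2.2968% of Redpoint Capital LLC.
Aggregating (R2): 5.643% + 2.2968% = 7.9398%.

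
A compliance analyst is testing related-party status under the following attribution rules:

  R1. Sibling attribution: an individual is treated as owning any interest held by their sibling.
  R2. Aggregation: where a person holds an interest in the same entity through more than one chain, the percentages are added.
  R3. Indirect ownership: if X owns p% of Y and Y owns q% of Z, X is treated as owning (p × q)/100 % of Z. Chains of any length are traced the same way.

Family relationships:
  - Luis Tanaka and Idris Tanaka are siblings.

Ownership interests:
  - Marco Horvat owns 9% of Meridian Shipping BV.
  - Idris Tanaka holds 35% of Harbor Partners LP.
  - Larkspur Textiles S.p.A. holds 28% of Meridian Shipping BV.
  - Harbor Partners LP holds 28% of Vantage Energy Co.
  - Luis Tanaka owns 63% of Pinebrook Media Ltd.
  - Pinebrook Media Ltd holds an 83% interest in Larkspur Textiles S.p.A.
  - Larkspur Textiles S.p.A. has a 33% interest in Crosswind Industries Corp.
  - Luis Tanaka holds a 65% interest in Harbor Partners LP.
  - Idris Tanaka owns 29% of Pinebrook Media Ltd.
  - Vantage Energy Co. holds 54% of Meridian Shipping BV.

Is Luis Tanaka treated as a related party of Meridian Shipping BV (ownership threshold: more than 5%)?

By sibling attribution (R1), Luis Tanaka is treated as also owning Idris Tanaka's interest in Pinebrook Media Ltd, giving 63% + 29% = 92%.
By sibling attribution (R1), Luis Tanaka is treated as also owning Idris Tanaka's interest in Harbor Partners LP, giving 65% + 35% = 100%.
Chain via Pinebrook Media Ltd → Larkspur Textiles S.p.A. (R3): 92% × 83% × 28% = 21.3808% of Meridian Shipping BV.
Chain via Harbor Partners LP → Vantage Energy Co. (R3): 100% × 28% × 54% = 15.12% of Meridian Shipping BV.
Aggregating (R2): 21.3808% + 15.12% = 36.5008%.
36.5008% exceeds the 5% threshold, so Luis is a related party to Meridian Shipping BV.

Yes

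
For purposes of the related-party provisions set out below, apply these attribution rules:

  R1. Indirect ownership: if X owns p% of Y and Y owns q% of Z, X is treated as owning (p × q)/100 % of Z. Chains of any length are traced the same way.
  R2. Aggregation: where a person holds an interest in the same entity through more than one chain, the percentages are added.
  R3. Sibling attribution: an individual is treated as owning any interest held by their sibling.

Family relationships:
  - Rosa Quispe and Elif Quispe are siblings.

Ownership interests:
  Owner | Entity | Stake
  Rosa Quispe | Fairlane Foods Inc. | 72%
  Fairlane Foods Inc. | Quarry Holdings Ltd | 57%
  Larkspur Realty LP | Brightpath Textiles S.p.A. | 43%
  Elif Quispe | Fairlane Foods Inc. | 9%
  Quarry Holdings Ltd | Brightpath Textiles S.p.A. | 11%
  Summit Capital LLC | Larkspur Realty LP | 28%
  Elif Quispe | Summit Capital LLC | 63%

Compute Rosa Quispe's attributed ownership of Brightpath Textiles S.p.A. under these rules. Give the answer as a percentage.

12.6639%

By sibling attribution (R3), Rosa Quispe is treated as also owning Elif Quispe's interest in Fairlane Foods Inc, giving 72% + 9% = 81%.
By sibling attribution (R3), Rosa Quispe is treated as owning Elif Quispe's 63% interest in Summit Capital LLC.
Chain via Fairlane Foods Inc. → Quarry Holdings Ltd (R1): 81% × 57% × 11% = 5.0787% of Brightpath Textiles S.p.A.
Chain via Summit Capital LLC → Larkspur Realty LP (R1): 63% × 28% × 43% = 7.5852% of Brightpath Textiles S.p.A.
Aggregating (R2): 5.0787% + 7.5852% = 12.6639%.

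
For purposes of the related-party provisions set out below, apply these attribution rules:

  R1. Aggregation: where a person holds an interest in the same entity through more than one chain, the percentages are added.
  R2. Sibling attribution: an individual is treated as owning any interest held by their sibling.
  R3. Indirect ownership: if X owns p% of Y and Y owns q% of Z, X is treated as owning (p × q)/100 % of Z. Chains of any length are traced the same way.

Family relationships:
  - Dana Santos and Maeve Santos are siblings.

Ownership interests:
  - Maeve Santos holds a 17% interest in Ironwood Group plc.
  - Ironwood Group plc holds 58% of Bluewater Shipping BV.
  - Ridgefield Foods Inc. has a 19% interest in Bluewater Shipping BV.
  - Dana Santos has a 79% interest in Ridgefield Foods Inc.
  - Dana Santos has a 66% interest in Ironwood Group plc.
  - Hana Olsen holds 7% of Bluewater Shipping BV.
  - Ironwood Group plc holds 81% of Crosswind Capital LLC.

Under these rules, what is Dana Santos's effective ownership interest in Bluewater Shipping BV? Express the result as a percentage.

63.15%

By sibling attribution (R2), Dana Santos is treated as also owning Maeve Santos's interest in Ironwood Group plc, giving 66% + 17% = 83%.
Chain via Ironwood Group plc (R3): 83% × 58% = 48.14% of Bluewater Shipping BV.
Chain via Ridgefield Foods Inc. (R3): 79% × 19% = 15.01% of Bluewater Shipping BV.
Aggregating (R1): 48.14% + 15.01% = 63.15%.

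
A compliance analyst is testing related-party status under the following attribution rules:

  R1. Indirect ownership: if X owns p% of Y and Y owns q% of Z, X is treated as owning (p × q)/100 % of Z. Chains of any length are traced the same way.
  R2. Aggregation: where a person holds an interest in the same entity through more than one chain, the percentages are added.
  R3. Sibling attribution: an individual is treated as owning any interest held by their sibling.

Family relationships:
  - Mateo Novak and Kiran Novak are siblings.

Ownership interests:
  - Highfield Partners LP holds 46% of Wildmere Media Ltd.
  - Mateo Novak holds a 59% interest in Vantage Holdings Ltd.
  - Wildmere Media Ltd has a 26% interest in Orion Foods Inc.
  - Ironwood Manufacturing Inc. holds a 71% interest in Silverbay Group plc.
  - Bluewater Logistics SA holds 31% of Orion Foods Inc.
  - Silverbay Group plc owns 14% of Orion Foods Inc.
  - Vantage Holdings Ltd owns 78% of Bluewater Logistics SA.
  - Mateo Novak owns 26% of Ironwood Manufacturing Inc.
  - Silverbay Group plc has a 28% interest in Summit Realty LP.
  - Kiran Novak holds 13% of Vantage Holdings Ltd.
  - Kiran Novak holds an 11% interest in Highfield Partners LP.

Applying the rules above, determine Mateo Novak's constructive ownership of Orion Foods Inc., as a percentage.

By sibling attribution (R3), Mateo Novak is treated as also owning Kiran Novak's interest in Vantage Holdings Ltd, giving 59% + 13% = 72%.
By sibling attribution (R3), Mateo Novak is treated as owning Kiran Novak's 11% interest in Highfield Partners LP.
Chain via Ironwood Manufacturing Inc. → Silverbay Group plc (R1): 26% × 71% × 14% = 2.5844% of Orion Foods Inc.
Chain via Vantage Holdings Ltd → Bluewater Logistics SA (R1): 72% × 78% × 31% = 17.4096% of Orion Foods Inc.
Chain via Highfield Partners LP → Wildmere Media Ltd (R1): 11% × 46% × 26% = 1.3156% of Orion Foods Inc.
Aggregating (R2): 2.5844% + 17.4096% + 1.3156% = 21.3096%.

21.3096%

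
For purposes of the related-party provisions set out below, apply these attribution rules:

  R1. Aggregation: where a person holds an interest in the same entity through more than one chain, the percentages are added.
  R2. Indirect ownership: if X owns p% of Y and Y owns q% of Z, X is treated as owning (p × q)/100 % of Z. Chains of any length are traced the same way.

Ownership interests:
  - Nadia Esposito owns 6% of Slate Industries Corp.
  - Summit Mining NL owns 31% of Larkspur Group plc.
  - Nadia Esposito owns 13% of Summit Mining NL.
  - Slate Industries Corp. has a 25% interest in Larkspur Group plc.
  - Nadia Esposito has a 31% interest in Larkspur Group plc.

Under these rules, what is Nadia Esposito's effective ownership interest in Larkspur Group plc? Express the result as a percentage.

36.53%

Chain via Slate Industries Corp. (R2): 6% × 25% = 1.5% of Larkspur Group plc.
Chain via Summit Mining NL (R2): 13% × 31% = 4.03% of Larkspur Group plc.
Direct interest in Larkspur Group plc: 31%.
Aggregating (R1): 1.5% + 4.03% + 31% = 36.53%.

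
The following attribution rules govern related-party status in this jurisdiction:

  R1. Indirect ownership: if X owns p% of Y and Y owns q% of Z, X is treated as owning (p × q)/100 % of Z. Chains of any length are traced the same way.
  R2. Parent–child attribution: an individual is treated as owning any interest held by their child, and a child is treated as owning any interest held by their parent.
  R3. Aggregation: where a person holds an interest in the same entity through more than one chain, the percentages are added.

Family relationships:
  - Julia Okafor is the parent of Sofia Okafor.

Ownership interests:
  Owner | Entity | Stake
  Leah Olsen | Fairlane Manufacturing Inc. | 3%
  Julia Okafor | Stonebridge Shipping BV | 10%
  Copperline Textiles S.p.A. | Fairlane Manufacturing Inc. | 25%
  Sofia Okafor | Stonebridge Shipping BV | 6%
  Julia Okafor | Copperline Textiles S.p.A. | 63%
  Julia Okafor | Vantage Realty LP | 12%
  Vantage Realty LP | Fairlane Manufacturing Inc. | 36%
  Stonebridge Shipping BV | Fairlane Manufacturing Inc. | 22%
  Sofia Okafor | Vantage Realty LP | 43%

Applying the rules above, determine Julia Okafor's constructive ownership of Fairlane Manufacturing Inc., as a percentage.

By parent–child attribution (R2), Julia Okafor is treated as also owning Sofia Okafor's interest in Vantage Realty LP, giving 12% + 43% = 55%.
By parent–child attribution (R2), Julia Okafor is treated as also owning Sofia Okafor's interest in Stonebridge Shipping BV, giving 10% + 6% = 16%.
Chain via Vantage Realty LP (R1): 55% × 36% = 19.8% of Fairlane Manufacturing Inc.
Chain via Copperline Textiles S.p.A. (R1): 63% × 25% = 15.75% of Fairlane Manufacturing Inc.
Chain via Stonebridge Shipping BV (R1): 16% × 22% = 3.52% of Fairlane Manufacturing Inc.
Aggregating (R3): 19.8% + 15.75% + 3.52% = 39.07%.

39.07%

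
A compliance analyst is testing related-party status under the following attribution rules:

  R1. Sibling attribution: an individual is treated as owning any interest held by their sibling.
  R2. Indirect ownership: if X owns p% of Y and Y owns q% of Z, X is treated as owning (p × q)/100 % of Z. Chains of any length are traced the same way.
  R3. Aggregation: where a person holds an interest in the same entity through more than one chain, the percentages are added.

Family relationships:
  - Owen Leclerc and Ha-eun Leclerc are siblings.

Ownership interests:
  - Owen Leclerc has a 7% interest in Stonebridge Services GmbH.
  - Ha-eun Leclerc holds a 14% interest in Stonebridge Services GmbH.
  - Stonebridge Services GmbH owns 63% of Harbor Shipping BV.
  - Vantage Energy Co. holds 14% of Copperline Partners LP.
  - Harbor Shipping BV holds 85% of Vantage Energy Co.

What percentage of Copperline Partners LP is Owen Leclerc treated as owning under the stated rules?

1.57437%

By sibling attribution (R1), Owen Leclerc is treated as also owning Ha-eun Leclerc's interest in Stonebridge Services GmbH, giving 7% + 14% = 21%.
Chain via Stonebridge Services GmbH → Harbor Shipping BV → Vantage Energy Co. (R2): 21% × 63% × 85% × 14% = 1.57437% of Copperline Partners LP.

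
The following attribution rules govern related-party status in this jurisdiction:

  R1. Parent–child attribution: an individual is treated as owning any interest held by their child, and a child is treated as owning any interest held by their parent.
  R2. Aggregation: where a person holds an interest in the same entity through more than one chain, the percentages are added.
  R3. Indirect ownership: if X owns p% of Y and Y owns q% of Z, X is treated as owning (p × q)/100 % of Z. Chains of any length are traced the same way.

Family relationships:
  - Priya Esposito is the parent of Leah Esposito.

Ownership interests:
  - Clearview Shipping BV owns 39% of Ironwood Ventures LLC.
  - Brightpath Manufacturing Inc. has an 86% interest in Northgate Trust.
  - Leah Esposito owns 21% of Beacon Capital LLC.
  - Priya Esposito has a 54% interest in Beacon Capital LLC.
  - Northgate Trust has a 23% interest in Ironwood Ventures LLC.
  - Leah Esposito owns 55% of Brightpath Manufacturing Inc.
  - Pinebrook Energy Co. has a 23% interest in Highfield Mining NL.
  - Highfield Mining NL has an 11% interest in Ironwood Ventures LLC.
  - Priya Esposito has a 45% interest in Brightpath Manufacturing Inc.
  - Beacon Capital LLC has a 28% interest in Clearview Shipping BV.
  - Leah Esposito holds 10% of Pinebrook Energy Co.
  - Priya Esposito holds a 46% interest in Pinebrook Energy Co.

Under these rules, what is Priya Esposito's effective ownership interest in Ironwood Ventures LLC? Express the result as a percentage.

By parent–child attribution (R1), Priya Esposito is treated as also owning Leah Esposito's interest in Beacon Capital LLC, giving 54% + 21% = 75%.
By parent–child attribution (R1), Priya Esposito is treated as also owning Leah Esposito's interest in Pinebrook Energy Co, giving 46% + 10% = 56%.
By parent–child attribution (R1), Priya Esposito is treated as also owning Leah Esposito's interest in Brightpath Manufacturing Inc, giving 45% + 55% = 100%.
Chain via Beacon Capital LLC → Clearview Shipping BV (R3): 75% × 28% × 39% = 8.19% of Ironwood Ventures LLC.
Chain via Pinebrook Energy Co. → Highfield Mining NL (R3): 56% × 23% × 11% = 1.4168% of Ironwood Ventures LLC.
Chain via Brightpath Manufacturing Inc. → Northgate Trust (R3): 100% × 86% × 23% = 19.78% of Ironwood Ventures LLC.
Aggregating (R2): 8.19% + 1.4168% + 19.78% = 29.3868%.

29.3868%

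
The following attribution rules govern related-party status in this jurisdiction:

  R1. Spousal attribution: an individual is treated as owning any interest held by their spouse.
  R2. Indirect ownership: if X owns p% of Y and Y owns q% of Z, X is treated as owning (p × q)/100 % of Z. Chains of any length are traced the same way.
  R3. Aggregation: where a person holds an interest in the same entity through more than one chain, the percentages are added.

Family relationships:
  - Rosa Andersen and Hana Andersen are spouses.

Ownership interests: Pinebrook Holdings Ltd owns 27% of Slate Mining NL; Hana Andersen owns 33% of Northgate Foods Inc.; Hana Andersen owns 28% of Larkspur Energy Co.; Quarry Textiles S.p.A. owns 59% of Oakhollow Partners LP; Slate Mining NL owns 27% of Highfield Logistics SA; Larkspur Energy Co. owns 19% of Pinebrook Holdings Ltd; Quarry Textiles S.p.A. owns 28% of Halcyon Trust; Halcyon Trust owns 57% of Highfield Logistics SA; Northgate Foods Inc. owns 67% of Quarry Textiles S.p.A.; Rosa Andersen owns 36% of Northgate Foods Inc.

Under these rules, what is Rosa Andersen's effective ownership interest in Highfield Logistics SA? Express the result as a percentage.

By spousal attribution (R1), Rosa Andersen is treated as also owning Hana Andersen's interest in Northgate Foods Inc, giving 36% + 33% = 69%.
By spousal attribution (R1), Rosa Andersen is treated as owning Hana Andersen's 28% interest in Larkspur Energy Co.
Chain via Northgate Foods Inc. → Quarry Textiles S.p.A. → Halcyon Trust (R2): 69% × 67% × 28% × 57% = 7.378308% of Highfield Logistics SA.
Chain via Larkspur Energy Co. → Pinebrook Holdings Ltd → Slate Mining NL (R2): 28% × 19% × 27% × 27% = 0.387828% of Highfield Logistics SA.
Aggregating (R3): 7.378308% + 0.387828% = 7.766136%.

7.766136%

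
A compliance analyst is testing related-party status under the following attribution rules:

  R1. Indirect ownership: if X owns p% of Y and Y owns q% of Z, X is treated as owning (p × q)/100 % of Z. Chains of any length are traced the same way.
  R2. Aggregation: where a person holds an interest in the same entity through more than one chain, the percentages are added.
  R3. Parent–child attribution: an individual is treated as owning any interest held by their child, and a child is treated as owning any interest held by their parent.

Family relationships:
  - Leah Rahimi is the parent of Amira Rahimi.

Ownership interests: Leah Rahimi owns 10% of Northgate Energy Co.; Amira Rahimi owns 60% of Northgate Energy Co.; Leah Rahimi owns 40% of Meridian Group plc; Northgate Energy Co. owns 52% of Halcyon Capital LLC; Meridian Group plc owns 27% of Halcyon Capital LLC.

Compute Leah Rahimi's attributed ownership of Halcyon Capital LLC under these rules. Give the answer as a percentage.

By parent–child attribution (R3), Leah Rahimi is treated as also owning Amira Rahimi's interest in Northgate Energy Co, giving 10% + 60% = 70%.
Chain via Northgate Energy Co. (R1): 70% × 52% = 36.4% of Halcyon Capital LLC.
Chain via Meridian Group plc (R1): 40% × 27% = 10.8% of Halcyon Capital LLC.
Aggregating (R2): 36.4% + 10.8% = 47.2%.

47.2%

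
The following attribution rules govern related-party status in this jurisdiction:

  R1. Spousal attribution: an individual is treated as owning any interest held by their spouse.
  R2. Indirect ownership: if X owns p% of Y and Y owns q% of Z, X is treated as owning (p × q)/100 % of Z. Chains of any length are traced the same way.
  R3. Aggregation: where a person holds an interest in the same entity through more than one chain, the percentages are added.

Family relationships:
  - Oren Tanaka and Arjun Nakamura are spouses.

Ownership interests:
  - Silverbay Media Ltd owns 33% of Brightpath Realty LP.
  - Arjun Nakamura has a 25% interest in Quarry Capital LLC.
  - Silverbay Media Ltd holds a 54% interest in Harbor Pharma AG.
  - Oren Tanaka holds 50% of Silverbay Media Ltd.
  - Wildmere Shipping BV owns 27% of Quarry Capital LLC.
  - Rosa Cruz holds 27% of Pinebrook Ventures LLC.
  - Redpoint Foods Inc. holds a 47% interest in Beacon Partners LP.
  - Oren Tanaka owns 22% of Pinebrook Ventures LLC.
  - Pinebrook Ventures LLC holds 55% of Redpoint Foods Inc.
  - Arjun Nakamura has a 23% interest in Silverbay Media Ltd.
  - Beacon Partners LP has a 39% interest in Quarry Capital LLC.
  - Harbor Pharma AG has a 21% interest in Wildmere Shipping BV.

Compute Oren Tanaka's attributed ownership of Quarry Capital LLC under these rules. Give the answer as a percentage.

By spousal attribution (R1), Oren Tanaka is treated as also owning Arjun Nakamura's interest in Silverbay Media Ltd, giving 50% + 23% = 73%.
By spousal attribution (R1), Oren Tanaka is treated as owning Arjun Nakamura's 25% interest in Quarry Capital LLC.
Chain via Silverbay Media Ltd → Harbor Pharma AG → Wildmere Shipping BV (R2): 73% × 54% × 21% × 27% = 2.235114% of Quarry Capital LLC.
Chain via Pinebrook Ventures LLC → Redpoint Foods Inc. → Beacon Partners LP (R2): 22% × 55% × 47% × 39% = 2.21793% of Quarry Capital LLC.
Direct interest in Quarry Capital LLC: 25%.
Aggregating (R3): 2.235114% + 2.21793% + 25% = 29.453044%.

29.453044%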